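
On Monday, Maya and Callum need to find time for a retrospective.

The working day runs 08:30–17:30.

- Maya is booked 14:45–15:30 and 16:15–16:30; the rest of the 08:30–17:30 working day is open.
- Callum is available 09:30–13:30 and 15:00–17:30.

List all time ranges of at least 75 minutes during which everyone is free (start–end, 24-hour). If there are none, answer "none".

Maya free within 08:30–17:30: 08:30–14:45, 15:30–16:15, 16:30–17:30.
Maya ∩ Callum: 09:30–13:30, 15:30–16:15, 16:30–17:30.
Windows ≥ 75 min: 09:30–13:30.

09:30–13:30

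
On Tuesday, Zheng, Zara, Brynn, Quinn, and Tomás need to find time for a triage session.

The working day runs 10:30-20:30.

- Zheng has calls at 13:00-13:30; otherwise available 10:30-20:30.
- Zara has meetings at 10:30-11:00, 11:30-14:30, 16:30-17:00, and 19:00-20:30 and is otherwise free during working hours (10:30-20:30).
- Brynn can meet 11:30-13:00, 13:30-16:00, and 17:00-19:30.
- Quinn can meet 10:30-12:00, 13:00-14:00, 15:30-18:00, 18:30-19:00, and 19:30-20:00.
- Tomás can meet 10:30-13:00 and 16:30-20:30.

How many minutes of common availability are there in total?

Zheng free within 10:30–20:30: 10:30–13:00, 13:30–20:30.
Zara free within 10:30–20:30: 11:00–11:30, 14:30–16:30, 17:00–19:00.
Zheng ∩ Zara: 11:00–11:30, 14:30–16:30, 17:00–19:00.
Zheng ∩ Zara ∩ Brynn: 14:30–16:00, 17:00–19:00.
Zheng ∩ Zara ∩ Brynn ∩ Quinn: 15:30–16:00, 17:00–18:00, 18:30–19:00.
Zheng ∩ Zara ∩ Brynn ∩ Quinn ∩ Tomás: 17:00–18:00, 18:30–19:00.
Total common minutes: 60 + 30 = 90.

90 minutes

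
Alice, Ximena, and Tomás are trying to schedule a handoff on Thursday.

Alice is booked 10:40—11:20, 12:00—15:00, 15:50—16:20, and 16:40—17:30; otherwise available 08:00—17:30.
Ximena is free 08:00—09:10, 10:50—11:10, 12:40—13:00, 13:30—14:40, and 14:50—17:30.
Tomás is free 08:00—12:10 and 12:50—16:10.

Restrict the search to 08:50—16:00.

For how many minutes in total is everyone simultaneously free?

Alice free within 08:00–17:30: 08:00–10:40, 11:20–12:00, 15:00–15:50, 16:20–16:40.
Alice ∩ Ximena: 08:00–09:10, 15:00–15:50, 16:20–16:40.
Alice ∩ Ximena ∩ Tomás: 08:00–09:10, 15:00–15:50.
Restricted to 08:50–16:00: 08:50–09:10, 15:00–15:50.
Total common minutes: 20 + 50 = 70.

70 minutes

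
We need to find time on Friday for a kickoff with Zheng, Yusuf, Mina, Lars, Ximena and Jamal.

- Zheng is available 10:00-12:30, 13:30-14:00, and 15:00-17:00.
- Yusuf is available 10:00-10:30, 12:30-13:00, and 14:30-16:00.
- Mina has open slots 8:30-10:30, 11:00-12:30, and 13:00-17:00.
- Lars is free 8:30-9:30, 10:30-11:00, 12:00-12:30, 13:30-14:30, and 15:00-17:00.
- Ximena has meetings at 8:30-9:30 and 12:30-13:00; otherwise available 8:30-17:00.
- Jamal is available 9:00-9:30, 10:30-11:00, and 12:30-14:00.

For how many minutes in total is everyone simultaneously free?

Ximena free within 08:30–17:00: 09:30–12:30, 13:00–17:00.
Zheng ∩ Yusuf: 10:00–10:30, 15:00–16:00.
Zheng ∩ Yusuf ∩ Mina: 10:00–10:30, 15:00–16:00.
Zheng ∩ Yusuf ∩ Mina ∩ Lars: 15:00–16:00.
Zheng ∩ Yusuf ∩ Mina ∩ Lars ∩ Ximena: 15:00–16:00.
Zheng ∩ Yusuf ∩ Mina ∩ Lars ∩ Ximena ∩ Jamal: (none).
Total common minutes: 0.

0 minutes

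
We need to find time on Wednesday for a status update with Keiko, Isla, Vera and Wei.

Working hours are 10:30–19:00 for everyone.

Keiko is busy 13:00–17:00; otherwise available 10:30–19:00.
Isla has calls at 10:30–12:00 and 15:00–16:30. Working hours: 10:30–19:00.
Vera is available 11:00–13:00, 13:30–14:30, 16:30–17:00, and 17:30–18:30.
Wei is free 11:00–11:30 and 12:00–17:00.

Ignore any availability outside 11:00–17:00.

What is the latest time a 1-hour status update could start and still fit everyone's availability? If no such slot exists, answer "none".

12:00

Keiko free within 10:30–19:00: 10:30–13:00, 17:00–19:00.
Isla free within 10:30–19:00: 12:00–15:00, 16:30–19:00.
Keiko ∩ Isla: 12:00–13:00, 17:00–19:00.
Keiko ∩ Isla ∩ Vera: 12:00–13:00, 17:30–18:30.
Keiko ∩ Isla ∩ Vera ∩ Wei: 12:00–13:00.
Restricted to 11:00–17:00: 12:00–13:00.
Windows ≥ 60 min: 12:00–13:00.
Latest start in the last window 12:00–13:00 is 13:00 − 60 min = 12:00.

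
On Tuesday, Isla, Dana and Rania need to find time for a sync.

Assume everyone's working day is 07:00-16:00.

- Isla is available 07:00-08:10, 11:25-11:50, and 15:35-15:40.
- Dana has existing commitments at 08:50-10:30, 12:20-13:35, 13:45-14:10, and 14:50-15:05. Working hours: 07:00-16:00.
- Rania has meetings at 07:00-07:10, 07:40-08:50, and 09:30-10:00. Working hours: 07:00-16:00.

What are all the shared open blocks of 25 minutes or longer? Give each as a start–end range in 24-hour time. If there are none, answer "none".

07:10–07:40, 11:25–11:50

Dana free within 07:00–16:00: 07:00–08:50, 10:30–12:20, 13:35–13:45, 14:10–14:50, 15:05–16:00.
Rania free within 07:00–16:00: 07:10–07:40, 08:50–09:30, 10:00–16:00.
Isla ∩ Dana: 07:00–08:10, 11:25–11:50, 15:35–15:40.
Isla ∩ Dana ∩ Rania: 07:10–07:40, 11:25–11:50, 15:35–15:40.
Windows ≥ 25 min: 07:10–07:40, 11:25–11:50.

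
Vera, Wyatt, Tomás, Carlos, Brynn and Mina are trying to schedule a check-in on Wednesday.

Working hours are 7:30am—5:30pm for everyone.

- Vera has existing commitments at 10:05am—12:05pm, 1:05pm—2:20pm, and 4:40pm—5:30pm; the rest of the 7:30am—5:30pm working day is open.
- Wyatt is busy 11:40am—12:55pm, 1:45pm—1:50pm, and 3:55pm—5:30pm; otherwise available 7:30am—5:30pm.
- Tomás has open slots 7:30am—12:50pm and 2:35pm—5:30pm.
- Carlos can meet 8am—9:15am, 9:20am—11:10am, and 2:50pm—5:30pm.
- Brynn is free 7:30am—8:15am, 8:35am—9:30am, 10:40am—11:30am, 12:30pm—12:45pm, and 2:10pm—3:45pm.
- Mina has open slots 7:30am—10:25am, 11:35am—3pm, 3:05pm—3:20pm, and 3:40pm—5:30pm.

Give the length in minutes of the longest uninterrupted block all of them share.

Vera free within 07:30–17:30: 07:30–10:05, 12:05–13:05, 14:20–16:40.
Wyatt free within 07:30–17:30: 07:30–11:40, 12:55–13:45, 13:50–15:55.
Vera ∩ Wyatt: 07:30–10:05, 12:55–13:05, 14:20–15:55.
Vera ∩ Wyatt ∩ Tomás: 07:30–10:05, 14:35–15:55.
Vera ∩ Wyatt ∩ Tomás ∩ Carlos: 08:00–09:15, 09:20–10:05, 14:50–15:55.
Vera ∩ Wyatt ∩ Tomás ∩ Carlos ∩ Brynn: 08:00–08:15, 08:35–09:15, 09:20–09:30, 14:50–15:45.
Vera ∩ Wyatt ∩ Tomás ∩ Carlos ∩ Brynn ∩ Mina: 08:00–08:15, 08:35–09:15, 09:20–09:30, 14:50–15:00, 15:05–15:20, 15:40–15:45.
Common window lengths: 15, 40, 10, 10, 15, 5 min; longest is 40.

40 minutes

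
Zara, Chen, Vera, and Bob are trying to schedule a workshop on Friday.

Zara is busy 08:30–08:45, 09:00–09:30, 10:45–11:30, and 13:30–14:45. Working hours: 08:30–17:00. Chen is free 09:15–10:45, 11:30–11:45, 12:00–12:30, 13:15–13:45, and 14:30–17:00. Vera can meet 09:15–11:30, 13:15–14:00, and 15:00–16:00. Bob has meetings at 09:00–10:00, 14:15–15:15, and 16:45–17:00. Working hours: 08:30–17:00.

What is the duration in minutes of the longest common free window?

Zara free within 08:30–17:00: 08:45–09:00, 09:30–10:45, 11:30–13:30, 14:45–17:00.
Bob free within 08:30–17:00: 08:30–09:00, 10:00–14:15, 15:15–16:45.
Zara ∩ Chen: 09:30–10:45, 11:30–11:45, 12:00–12:30, 13:15–13:30, 14:45–17:00.
Zara ∩ Chen ∩ Vera: 09:30–10:45, 13:15–13:30, 15:00–16:00.
Zara ∩ Chen ∩ Vera ∩ Bob: 10:00–10:45, 13:15–13:30, 15:15–16:00.
Common window lengths: 45, 15, 45 min; longest is 45.

45 minutes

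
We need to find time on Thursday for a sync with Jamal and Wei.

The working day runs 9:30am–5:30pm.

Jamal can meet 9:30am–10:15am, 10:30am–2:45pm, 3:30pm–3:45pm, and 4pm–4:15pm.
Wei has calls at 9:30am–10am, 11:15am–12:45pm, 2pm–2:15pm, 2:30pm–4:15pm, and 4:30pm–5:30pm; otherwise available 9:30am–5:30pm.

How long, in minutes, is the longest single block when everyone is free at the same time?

75 minutes

Wei free within 09:30–17:30: 10:00–11:15, 12:45–14:00, 14:15–14:30, 16:15–16:30.
Jamal ∩ Wei: 10:00–10:15, 10:30–11:15, 12:45–14:00, 14:15–14:30.
Common window lengths: 15, 45, 75, 15 min; longest is 75.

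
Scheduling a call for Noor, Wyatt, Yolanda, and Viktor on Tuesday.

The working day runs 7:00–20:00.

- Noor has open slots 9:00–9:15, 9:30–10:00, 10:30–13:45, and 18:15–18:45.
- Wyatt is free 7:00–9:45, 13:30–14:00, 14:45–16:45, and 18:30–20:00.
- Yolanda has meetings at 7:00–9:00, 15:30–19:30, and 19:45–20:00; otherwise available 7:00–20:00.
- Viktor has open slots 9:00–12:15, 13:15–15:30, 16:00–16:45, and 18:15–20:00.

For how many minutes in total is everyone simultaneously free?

45 minutes

Yolanda free within 07:00–20:00: 09:00–15:30, 19:30–19:45.
Noor ∩ Wyatt: 09:00–09:15, 09:30–09:45, 13:30–13:45, 18:30–18:45.
Noor ∩ Wyatt ∩ Yolanda: 09:00–09:15, 09:30–09:45, 13:30–13:45.
Noor ∩ Wyatt ∩ Yolanda ∩ Viktor: 09:00–09:15, 09:30–09:45, 13:30–13:45.
Total common minutes: 15 + 15 + 15 = 45.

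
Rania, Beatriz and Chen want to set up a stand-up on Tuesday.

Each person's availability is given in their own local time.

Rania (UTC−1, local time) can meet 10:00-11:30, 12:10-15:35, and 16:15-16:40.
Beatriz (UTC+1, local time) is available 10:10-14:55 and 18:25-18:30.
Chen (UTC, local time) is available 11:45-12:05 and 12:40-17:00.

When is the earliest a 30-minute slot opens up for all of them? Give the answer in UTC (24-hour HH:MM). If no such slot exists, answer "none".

Rania → UTC: 11:00–12:30, 13:10–16:35, 17:15–17:40.
Beatriz → UTC: 09:10–13:55, 17:25–17:30.
Chen → UTC: 11:45–12:05, 12:40–17:00.
Rania ∩ Beatriz: 11:00–12:30, 13:10–13:55, 17:25–17:30.
Rania ∩ Beatriz ∩ Chen: 11:45–12:05, 13:10–13:55.
Windows ≥ 30 min: 13:10–13:55.
Earliest such window starts at 13:10.

13:10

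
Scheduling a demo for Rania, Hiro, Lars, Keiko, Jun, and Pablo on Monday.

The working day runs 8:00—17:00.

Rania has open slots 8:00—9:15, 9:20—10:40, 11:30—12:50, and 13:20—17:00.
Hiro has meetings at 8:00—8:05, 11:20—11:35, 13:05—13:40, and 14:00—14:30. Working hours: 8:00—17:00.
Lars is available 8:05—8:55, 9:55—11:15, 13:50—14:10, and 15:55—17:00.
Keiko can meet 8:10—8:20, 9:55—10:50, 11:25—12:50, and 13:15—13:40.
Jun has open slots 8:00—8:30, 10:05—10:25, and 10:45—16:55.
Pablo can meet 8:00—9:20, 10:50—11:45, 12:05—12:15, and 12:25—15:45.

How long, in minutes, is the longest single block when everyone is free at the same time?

Hiro free within 08:00–17:00: 08:05–11:20, 11:35–13:05, 13:40–14:00, 14:30–17:00.
Rania ∩ Hiro: 08:05–09:15, 09:20–10:40, 11:35–12:50, 13:40–14:00, 14:30–17:00.
Rania ∩ Hiro ∩ Lars: 08:05–08:55, 09:55–10:40, 13:50–14:00, 15:55–17:00.
Rania ∩ Hiro ∩ Lars ∩ Keiko: 08:10–08:20, 09:55–10:40.
Rania ∩ Hiro ∩ Lars ∩ Keiko ∩ Jun: 08:10–08:20, 10:05–10:25.
Rania ∩ Hiro ∩ Lars ∩ Keiko ∩ Jun ∩ Pablo: 08:10–08:20.
Single common window of 10 minutes.

10 minutes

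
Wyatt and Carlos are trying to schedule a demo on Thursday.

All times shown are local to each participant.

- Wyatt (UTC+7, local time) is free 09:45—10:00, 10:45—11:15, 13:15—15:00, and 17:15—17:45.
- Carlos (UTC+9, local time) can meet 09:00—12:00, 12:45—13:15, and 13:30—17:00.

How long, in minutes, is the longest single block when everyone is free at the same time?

105 minutes

Wyatt → UTC: 02:45–03:00, 03:45–04:15, 06:15–08:00, 10:15–10:45.
Carlos → UTC: 00:00–03:00, 03:45–04:15, 04:30–08:00.
Wyatt ∩ Carlos: 02:45–03:00, 03:45–04:15, 06:15–08:00.
Common window lengths: 15, 30, 105 min; longest is 105.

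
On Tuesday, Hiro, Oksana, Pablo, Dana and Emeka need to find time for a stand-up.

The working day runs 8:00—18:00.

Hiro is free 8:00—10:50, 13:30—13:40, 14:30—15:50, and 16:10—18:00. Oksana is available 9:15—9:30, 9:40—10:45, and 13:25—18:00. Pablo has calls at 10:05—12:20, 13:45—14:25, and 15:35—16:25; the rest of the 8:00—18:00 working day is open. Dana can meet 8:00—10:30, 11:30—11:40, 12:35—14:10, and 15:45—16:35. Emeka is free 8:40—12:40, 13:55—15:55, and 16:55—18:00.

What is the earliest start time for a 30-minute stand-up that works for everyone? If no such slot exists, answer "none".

Pablo free within 08:00–18:00: 08:00–10:05, 12:20–13:45, 14:25–15:35, 16:25–18:00.
Hiro ∩ Oksana: 09:15–09:30, 09:40–10:45, 13:30–13:40, 14:30–15:50, 16:10–18:00.
Hiro ∩ Oksana ∩ Pablo: 09:15–09:30, 09:40–10:05, 13:30–13:40, 14:30–15:35, 16:25–18:00.
Hiro ∩ Oksana ∩ Pablo ∩ Dana: 09:15–09:30, 09:40–10:05, 13:30–13:40, 16:25–16:35.
Hiro ∩ Oksana ∩ Pablo ∩ Dana ∩ Emeka: 09:15–09:30, 09:40–10:05.
Windows ≥ 30 min: (none).

none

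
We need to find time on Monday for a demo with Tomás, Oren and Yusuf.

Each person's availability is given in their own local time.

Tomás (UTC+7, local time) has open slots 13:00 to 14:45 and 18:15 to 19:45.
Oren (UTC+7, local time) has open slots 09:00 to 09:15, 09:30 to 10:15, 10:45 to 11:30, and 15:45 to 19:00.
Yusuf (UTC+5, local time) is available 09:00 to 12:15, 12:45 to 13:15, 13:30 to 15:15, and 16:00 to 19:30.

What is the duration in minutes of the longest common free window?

45 minutes

Tomás → UTC: 06:00–07:45, 11:15–12:45.
Oren → UTC: 02:00–02:15, 02:30–03:15, 03:45–04:30, 08:45–12:00.
Yusuf → UTC: 04:00–07:15, 07:45–08:15, 08:30–10:15, 11:00–14:30.
Tomás ∩ Oren: 11:15–12:00.
Tomás ∩ Oren ∩ Yusuf: 11:15–12:00.
Single common window of 45 minutes.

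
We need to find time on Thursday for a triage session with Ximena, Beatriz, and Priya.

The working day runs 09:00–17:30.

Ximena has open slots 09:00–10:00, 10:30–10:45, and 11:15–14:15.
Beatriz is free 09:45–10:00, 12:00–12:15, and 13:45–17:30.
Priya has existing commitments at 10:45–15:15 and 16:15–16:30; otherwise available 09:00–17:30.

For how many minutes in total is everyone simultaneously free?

15 minutes

Priya free within 09:00–17:30: 09:00–10:45, 15:15–16:15, 16:30–17:30.
Ximena ∩ Beatriz: 09:45–10:00, 12:00–12:15, 13:45–14:15.
Ximena ∩ Beatriz ∩ Priya: 09:45–10:00.
Total common minutes: 15.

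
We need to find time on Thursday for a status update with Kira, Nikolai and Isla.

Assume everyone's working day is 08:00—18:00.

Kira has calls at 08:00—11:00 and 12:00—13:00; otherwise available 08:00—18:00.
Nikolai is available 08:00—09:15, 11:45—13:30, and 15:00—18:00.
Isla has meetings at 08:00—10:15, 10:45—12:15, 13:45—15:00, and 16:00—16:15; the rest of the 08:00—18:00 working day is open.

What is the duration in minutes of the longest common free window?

105 minutes

Kira free within 08:00–18:00: 11:00–12:00, 13:00–18:00.
Isla free within 08:00–18:00: 10:15–10:45, 12:15–13:45, 15:00–16:00, 16:15–18:00.
Kira ∩ Nikolai: 11:45–12:00, 13:00–13:30, 15:00–18:00.
Kira ∩ Nikolai ∩ Isla: 13:00–13:30, 15:00–16:00, 16:15–18:00.
Common window lengths: 30, 60, 105 min; longest is 105.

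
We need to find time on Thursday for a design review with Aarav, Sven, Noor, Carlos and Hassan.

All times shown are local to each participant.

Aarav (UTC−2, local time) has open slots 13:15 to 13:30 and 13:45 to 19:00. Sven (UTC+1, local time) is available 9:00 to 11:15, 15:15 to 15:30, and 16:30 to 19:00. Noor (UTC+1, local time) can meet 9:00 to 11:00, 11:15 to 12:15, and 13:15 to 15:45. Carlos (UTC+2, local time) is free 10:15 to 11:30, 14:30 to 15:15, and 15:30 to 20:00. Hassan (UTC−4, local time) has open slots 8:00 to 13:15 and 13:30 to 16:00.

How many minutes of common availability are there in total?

0 minutes

Aarav → UTC: 15:15–15:30, 15:45–21:00.
Sven → UTC: 08:00–10:15, 14:15–14:30, 15:30–18:00.
Noor → UTC: 08:00–10:00, 10:15–11:15, 12:15–14:45.
Carlos → UTC: 08:15–09:30, 12:30–13:15, 13:30–18:00.
Hassan → UTC: 12:00–17:15, 17:30–20:00.
Aarav ∩ Sven: 15:45–18:00.
Aarav ∩ Sven ∩ Noor: (none).
Aarav ∩ Sven ∩ Noor ∩ Carlos: (none).
Aarav ∩ Sven ∩ Noor ∩ Carlos ∩ Hassan: (none).
Total common minutes: 0.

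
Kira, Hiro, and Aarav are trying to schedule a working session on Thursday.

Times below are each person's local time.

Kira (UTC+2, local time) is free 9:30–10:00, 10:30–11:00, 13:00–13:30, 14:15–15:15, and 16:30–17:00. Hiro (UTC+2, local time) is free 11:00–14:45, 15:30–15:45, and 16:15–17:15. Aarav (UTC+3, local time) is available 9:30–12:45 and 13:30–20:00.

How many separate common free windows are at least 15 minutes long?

3

Kira → UTC: 07:30–08:00, 08:30–09:00, 11:00–11:30, 12:15–13:15, 14:30–15:00.
Hiro → UTC: 09:00–12:45, 13:30–13:45, 14:15–15:15.
Aarav → UTC: 06:30–09:45, 10:30–17:00.
Kira ∩ Hiro: 11:00–11:30, 12:15–12:45, 14:30–15:00.
Kira ∩ Hiro ∩ Aarav: 11:00–11:30, 12:15–12:45, 14:30–15:00.
Windows ≥ 15 min: 11:00–11:30, 12:15–12:45, 14:30–15:00.
That's 3 windows.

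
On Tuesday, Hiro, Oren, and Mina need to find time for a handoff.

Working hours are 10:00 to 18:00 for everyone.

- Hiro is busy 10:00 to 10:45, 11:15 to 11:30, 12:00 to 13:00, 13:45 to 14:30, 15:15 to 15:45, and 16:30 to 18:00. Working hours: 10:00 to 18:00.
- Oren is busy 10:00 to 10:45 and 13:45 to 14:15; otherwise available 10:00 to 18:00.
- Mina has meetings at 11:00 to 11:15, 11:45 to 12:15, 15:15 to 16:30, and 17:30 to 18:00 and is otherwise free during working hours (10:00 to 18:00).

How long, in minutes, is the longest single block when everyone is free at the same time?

Hiro free within 10:00–18:00: 10:45–11:15, 11:30–12:00, 13:00–13:45, 14:30–15:15, 15:45–16:30.
Oren free within 10:00–18:00: 10:45–13:45, 14:15–18:00.
Mina free within 10:00–18:00: 10:00–11:00, 11:15–11:45, 12:15–15:15, 16:30–17:30.
Hiro ∩ Oren: 10:45–11:15, 11:30–12:00, 13:00–13:45, 14:30–15:15, 15:45–16:30.
Hiro ∩ Oren ∩ Mina: 10:45–11:00, 11:30–11:45, 13:00–13:45, 14:30–15:15.
Common window lengths: 15, 15, 45, 45 min; longest is 45.

45 minutes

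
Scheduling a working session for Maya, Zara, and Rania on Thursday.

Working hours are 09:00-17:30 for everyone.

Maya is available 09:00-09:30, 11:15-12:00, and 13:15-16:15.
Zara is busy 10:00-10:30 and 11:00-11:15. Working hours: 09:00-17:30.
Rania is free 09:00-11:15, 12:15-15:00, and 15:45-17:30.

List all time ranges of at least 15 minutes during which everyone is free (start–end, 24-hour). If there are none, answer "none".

Zara free within 09:00–17:30: 09:00–10:00, 10:30–11:00, 11:15–17:30.
Maya ∩ Zara: 09:00–09:30, 11:15–12:00, 13:15–16:15.
Maya ∩ Zara ∩ Rania: 09:00–09:30, 13:15–15:00, 15:45–16:15.
Windows ≥ 15 min: 09:00–09:30, 13:15–15:00, 15:45–16:15.

09:00–09:30, 13:15–15:00, 15:45–16:15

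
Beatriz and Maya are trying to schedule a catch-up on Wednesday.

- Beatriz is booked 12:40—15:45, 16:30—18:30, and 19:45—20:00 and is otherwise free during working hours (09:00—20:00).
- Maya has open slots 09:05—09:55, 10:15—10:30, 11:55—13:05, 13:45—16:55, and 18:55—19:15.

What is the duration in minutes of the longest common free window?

50 minutes

Beatriz free within 09:00–20:00: 09:00–12:40, 15:45–16:30, 18:30–19:45.
Beatriz ∩ Maya: 09:05–09:55, 10:15–10:30, 11:55–12:40, 15:45–16:30, 18:55–19:15.
Common window lengths: 50, 15, 45, 45, 20 min; longest is 50.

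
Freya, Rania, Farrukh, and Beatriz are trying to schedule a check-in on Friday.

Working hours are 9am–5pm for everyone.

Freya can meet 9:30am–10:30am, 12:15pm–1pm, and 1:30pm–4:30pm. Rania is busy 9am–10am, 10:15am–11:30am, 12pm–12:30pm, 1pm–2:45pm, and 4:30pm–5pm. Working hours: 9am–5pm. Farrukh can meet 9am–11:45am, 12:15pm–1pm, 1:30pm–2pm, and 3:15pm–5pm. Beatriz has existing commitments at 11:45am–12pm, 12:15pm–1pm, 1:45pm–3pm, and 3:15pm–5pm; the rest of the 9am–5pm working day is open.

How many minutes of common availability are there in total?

15 minutes

Rania free within 09:00–17:00: 10:00–10:15, 11:30–12:00, 12:30–13:00, 14:45–16:30.
Beatriz free within 09:00–17:00: 09:00–11:45, 12:00–12:15, 13:00–13:45, 15:00–15:15.
Freya ∩ Rania: 10:00–10:15, 12:30–13:00, 14:45–16:30.
Freya ∩ Rania ∩ Farrukh: 10:00–10:15, 12:30–13:00, 15:15–16:30.
Freya ∩ Rania ∩ Farrukh ∩ Beatriz: 10:00–10:15.
Total common minutes: 15.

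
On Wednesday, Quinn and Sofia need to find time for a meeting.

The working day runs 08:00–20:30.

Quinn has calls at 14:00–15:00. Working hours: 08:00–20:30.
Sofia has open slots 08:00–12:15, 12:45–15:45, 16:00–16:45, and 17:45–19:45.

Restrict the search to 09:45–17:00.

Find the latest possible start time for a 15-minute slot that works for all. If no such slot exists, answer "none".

Quinn free within 08:00–20:30: 08:00–14:00, 15:00–20:30.
Quinn ∩ Sofia: 08:00–12:15, 12:45–14:00, 15:00–15:45, 16:00–16:45, 17:45–19:45.
Restricted to 09:45–17:00: 09:45–12:15, 12:45–14:00, 15:00–15:45, 16:00–16:45.
Windows ≥ 15 min: 09:45–12:15, 12:45–14:00, 15:00–15:45, 16:00–16:45.
Latest start in the last window 16:00–16:45 is 16:45 − 15 min = 16:30.

16:30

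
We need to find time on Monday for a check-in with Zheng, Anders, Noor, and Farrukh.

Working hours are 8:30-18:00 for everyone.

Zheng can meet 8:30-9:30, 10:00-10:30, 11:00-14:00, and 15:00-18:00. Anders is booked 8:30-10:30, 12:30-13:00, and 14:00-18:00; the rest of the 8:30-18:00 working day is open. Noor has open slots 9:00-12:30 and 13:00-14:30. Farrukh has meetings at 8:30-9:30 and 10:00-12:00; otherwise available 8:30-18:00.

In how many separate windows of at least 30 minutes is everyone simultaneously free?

Anders free within 08:30–18:00: 10:30–12:30, 13:00–14:00.
Farrukh free within 08:30–18:00: 09:30–10:00, 12:00–18:00.
Zheng ∩ Anders: 11:00–12:30, 13:00–14:00.
Zheng ∩ Anders ∩ Noor: 11:00–12:30, 13:00–14:00.
Zheng ∩ Anders ∩ Noor ∩ Farrukh: 12:00–12:30, 13:00–14:00.
Windows ≥ 30 min: 12:00–12:30, 13:00–14:00.
That's 2 windows.

2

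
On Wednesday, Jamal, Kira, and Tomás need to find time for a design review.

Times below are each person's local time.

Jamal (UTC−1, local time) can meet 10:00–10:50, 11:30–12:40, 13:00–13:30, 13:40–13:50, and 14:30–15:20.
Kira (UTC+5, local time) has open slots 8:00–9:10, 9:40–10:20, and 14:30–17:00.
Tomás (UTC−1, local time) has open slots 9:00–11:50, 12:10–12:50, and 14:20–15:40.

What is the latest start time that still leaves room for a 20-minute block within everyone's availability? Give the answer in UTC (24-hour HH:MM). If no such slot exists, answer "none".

11:30

Jamal → UTC: 11:00–11:50, 12:30–13:40, 14:00–14:30, 14:40–14:50, 15:30–16:20.
Kira → UTC: 03:00–04:10, 04:40–05:20, 09:30–12:00.
Tomás → UTC: 10:00–12:50, 13:10–13:50, 15:20–16:40.
Jamal ∩ Kira: 11:00–11:50.
Jamal ∩ Kira ∩ Tomás: 11:00–11:50.
Windows ≥ 20 min: 11:00–11:50.
Latest start in the last window 11:00–11:50 is 11:50 − 20 min = 11:30.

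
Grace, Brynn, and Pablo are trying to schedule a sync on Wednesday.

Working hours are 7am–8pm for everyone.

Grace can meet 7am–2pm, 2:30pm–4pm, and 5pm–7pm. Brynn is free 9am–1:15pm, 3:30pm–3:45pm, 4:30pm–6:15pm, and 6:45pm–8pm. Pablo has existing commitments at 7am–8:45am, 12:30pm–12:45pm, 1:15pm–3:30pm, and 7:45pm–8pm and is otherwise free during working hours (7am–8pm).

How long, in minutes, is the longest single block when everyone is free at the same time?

Pablo free within 07:00–20:00: 08:45–12:30, 12:45–13:15, 15:30–19:45.
Grace ∩ Brynn: 09:00–13:15, 15:30–15:45, 17:00–18:15, 18:45–19:00.
Grace ∩ Brynn ∩ Pablo: 09:00–12:30, 12:45–13:15, 15:30–15:45, 17:00–18:15, 18:45–19:00.
Common window lengths: 210, 30, 15, 75, 15 min; longest is 210.

210 minutes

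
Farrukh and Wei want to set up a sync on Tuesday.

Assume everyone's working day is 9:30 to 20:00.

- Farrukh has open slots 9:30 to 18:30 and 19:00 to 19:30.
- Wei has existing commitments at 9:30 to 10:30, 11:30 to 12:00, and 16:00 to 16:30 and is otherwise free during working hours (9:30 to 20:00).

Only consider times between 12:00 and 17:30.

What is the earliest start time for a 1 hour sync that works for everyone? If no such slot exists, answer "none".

12:00

Wei free within 09:30–20:00: 10:30–11:30, 12:00–16:00, 16:30–20:00.
Farrukh ∩ Wei: 10:30–11:30, 12:00–16:00, 16:30–18:30, 19:00–19:30.
Restricted to 12:00–17:30: 12:00–16:00, 16:30–17:30.
Windows ≥ 60 min: 12:00–16:00, 16:30–17:30.
Earliest such window starts at 12:00.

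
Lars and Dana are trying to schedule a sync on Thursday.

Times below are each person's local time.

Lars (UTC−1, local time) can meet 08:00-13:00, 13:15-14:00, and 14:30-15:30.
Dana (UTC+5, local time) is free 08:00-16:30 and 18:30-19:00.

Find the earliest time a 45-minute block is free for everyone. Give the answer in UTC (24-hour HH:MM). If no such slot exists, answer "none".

09:00

Lars → UTC: 09:00–14:00, 14:15–15:00, 15:30–16:30.
Dana → UTC: 03:00–11:30, 13:30–14:00.
Lars ∩ Dana: 09:00–11:30, 13:30–14:00.
Windows ≥ 45 min: 09:00–11:30.
Earliest such window starts at 09:00.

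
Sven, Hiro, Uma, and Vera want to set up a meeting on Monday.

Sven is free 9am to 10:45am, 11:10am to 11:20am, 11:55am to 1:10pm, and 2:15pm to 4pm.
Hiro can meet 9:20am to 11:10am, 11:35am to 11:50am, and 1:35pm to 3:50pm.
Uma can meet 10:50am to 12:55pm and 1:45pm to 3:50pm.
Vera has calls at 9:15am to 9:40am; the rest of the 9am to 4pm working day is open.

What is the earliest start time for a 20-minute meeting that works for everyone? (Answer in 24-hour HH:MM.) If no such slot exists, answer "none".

14:15

Vera free within 09:00–16:00: 09:00–09:15, 09:40–16:00.
Sven ∩ Hiro: 09:20–10:45, 14:15–15:50.
Sven ∩ Hiro ∩ Uma: 14:15–15:50.
Sven ∩ Hiro ∩ Uma ∩ Vera: 14:15–15:50.
Windows ≥ 20 min: 14:15–15:50.
Earliest such window starts at 14:15.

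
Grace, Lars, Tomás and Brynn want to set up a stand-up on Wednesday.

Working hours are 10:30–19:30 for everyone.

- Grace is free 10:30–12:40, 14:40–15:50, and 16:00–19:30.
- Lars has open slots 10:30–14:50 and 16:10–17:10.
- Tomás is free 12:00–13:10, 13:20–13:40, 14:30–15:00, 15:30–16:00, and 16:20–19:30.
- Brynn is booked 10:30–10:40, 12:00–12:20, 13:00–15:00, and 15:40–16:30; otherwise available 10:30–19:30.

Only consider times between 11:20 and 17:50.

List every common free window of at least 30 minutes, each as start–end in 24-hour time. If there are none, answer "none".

Brynn free within 10:30–19:30: 10:40–12:00, 12:20–13:00, 15:00–15:40, 16:30–19:30.
Grace ∩ Lars: 10:30–12:40, 14:40–14:50, 16:10–17:10.
Grace ∩ Lars ∩ Tomás: 12:00–12:40, 14:40–14:50, 16:20–17:10.
Grace ∩ Lars ∩ Tomás ∩ Brynn: 12:20–12:40, 16:30–17:10.
Restricted to 11:20–17:50: 12:20–12:40, 16:30–17:10.
Windows ≥ 30 min: 16:30–17:10.

16:30–17:10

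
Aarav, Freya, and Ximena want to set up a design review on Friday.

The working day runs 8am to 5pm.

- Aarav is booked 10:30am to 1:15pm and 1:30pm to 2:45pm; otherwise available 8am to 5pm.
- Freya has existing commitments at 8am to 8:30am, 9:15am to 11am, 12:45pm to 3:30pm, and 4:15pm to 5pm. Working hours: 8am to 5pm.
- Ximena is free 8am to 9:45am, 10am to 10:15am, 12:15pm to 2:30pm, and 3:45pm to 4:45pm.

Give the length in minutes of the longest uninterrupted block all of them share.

45 minutes

Aarav free within 08:00–17:00: 08:00–10:30, 13:15–13:30, 14:45–17:00.
Freya free within 08:00–17:00: 08:30–09:15, 11:00–12:45, 15:30–16:15.
Aarav ∩ Freya: 08:30–09:15, 15:30–16:15.
Aarav ∩ Freya ∩ Ximena: 08:30–09:15, 15:45–16:15.
Common window lengths: 45, 30 min; longest is 45.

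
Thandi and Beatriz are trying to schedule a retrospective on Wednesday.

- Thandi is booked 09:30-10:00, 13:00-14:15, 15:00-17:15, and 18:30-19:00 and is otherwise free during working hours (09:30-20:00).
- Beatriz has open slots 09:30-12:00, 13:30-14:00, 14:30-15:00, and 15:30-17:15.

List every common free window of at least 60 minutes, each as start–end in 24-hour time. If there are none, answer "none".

Thandi free within 09:30–20:00: 10:00–13:00, 14:15–15:00, 17:15–18:30, 19:00–20:00.
Thandi ∩ Beatriz: 10:00–12:00, 14:30–15:00.
Windows ≥ 60 min: 10:00–12:00.

10:00–12:00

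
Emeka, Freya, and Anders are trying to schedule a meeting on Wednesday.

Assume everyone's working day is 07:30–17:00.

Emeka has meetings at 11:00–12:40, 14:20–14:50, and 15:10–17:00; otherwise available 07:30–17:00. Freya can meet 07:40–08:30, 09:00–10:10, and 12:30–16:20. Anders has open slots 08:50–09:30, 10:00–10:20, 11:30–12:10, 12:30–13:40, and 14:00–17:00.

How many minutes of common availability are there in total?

140 minutes

Emeka free within 07:30–17:00: 07:30–11:00, 12:40–14:20, 14:50–15:10.
Emeka ∩ Freya: 07:40–08:30, 09:00–10:10, 12:40–14:20, 14:50–15:10.
Emeka ∩ Freya ∩ Anders: 09:00–09:30, 10:00–10:10, 12:40–13:40, 14:00–14:20, 14:50–15:10.
Total common minutes: 30 + 10 + 60 + 20 + 20 = 140.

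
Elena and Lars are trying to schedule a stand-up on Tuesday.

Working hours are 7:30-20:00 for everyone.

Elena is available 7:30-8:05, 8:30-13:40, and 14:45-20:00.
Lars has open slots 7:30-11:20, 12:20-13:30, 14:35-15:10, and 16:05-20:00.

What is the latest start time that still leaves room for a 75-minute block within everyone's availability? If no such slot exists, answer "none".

Elena ∩ Lars: 07:30–08:05, 08:30–11:20, 12:20–13:30, 14:45–15:10, 16:05–20:00.
Windows ≥ 75 min: 08:30–11:20, 16:05–20:00.
Latest start in the last window 16:05–20:00 is 20:00 − 75 min = 18:45.

18:45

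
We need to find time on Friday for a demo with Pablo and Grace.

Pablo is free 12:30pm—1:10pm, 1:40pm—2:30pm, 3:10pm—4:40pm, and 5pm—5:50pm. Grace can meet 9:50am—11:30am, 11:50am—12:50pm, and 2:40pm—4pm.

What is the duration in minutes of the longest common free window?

50 minutes

Pablo ∩ Grace: 12:30–12:50, 15:10–16:00.
Common window lengths: 20, 50 min; longest is 50.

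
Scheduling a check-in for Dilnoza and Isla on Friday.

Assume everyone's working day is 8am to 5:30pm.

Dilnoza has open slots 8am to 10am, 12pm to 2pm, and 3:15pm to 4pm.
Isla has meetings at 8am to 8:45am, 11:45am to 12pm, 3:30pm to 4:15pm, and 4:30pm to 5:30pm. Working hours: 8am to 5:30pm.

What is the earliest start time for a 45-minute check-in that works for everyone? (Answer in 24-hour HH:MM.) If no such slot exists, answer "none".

08:45

Isla free within 08:00–17:30: 08:45–11:45, 12:00–15:30, 16:15–16:30.
Dilnoza ∩ Isla: 08:45–10:00, 12:00–14:00, 15:15–15:30.
Windows ≥ 45 min: 08:45–10:00, 12:00–14:00.
Earliest such window starts at 08:45.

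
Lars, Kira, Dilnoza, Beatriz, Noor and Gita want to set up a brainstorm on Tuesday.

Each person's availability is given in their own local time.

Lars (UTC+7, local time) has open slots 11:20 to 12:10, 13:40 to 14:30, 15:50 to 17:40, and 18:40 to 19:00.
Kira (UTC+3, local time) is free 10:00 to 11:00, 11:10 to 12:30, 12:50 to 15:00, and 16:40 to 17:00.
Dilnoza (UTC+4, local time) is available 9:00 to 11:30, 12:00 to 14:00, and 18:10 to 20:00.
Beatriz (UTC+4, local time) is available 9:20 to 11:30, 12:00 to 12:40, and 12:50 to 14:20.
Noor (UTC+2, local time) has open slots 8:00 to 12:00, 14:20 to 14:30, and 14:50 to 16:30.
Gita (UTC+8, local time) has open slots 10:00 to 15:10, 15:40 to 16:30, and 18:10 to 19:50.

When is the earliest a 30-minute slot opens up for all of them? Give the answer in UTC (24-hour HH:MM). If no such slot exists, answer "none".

none

Lars → UTC: 04:20–05:10, 06:40–07:30, 08:50–10:40, 11:40–12:00.
Kira → UTC: 07:00–08:00, 08:10–09:30, 09:50–12:00, 13:40–14:00.
Dilnoza → UTC: 05:00–07:30, 08:00–10:00, 14:10–16:00.
Beatriz → UTC: 05:20–07:30, 08:00–08:40, 08:50–10:20.
Noor → UTC: 06:00–10:00, 12:20–12:30, 12:50–14:30.
Gita → UTC: 02:00–07:10, 07:40–08:30, 10:10–11:50.
Lars ∩ Kira: 07:00–07:30, 08:50–09:30, 09:50–10:40, 11:40–12:00.
Lars ∩ Kira ∩ Dilnoza: 07:00–07:30, 08:50–09:30, 09:50–10:00.
Lars ∩ Kira ∩ Dilnoza ∩ Beatriz: 07:00–07:30, 08:50–09:30, 09:50–10:00.
Lars ∩ Kira ∩ Dilnoza ∩ Beatriz ∩ Noor: 07:00–07:30, 08:50–09:30, 09:50–10:00.
Lars ∩ Kira ∩ Dilnoza ∩ Beatriz ∩ Noor ∩ Gita: 07:00–07:10.
Windows ≥ 30 min: (none).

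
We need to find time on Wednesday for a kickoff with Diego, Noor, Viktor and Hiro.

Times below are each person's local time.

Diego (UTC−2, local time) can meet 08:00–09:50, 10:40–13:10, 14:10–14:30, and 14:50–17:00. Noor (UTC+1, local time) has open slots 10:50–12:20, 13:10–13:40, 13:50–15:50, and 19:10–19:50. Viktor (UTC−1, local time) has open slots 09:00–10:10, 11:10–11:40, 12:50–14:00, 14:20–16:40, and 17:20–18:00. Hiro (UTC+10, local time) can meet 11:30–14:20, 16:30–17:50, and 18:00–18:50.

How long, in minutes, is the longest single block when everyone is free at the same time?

Diego → UTC: 10:00–11:50, 12:40–15:10, 16:10–16:30, 16:50–19:00.
Noor → UTC: 09:50–11:20, 12:10–12:40, 12:50–14:50, 18:10–18:50.
Viktor → UTC: 10:00–11:10, 12:10–12:40, 13:50–15:00, 15:20–17:40, 18:20–19:00.
Hiro → UTC: 01:30–04:20, 06:30–07:50, 08:00–08:50.
Diego ∩ Noor: 10:00–11:20, 12:50–14:50, 18:10–18:50.
Diego ∩ Noor ∩ Viktor: 10:00–11:10, 13:50–14:50, 18:20–18:50.
Diego ∩ Noor ∩ Viktor ∩ Hiro: (none).
No common window.

0 minutes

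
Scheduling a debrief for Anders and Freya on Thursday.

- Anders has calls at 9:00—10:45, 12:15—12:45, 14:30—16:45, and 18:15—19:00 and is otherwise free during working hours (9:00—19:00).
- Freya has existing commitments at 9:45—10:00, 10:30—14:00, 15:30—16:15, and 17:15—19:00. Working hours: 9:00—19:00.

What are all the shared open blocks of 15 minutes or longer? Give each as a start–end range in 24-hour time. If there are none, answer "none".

Anders free within 09:00–19:00: 10:45–12:15, 12:45–14:30, 16:45–18:15.
Freya free within 09:00–19:00: 09:00–09:45, 10:00–10:30, 14:00–15:30, 16:15–17:15.
Anders ∩ Freya: 14:00–14:30, 16:45–17:15.
Windows ≥ 15 min: 14:00–14:30, 16:45–17:15.

14:00–14:30, 16:45–17:15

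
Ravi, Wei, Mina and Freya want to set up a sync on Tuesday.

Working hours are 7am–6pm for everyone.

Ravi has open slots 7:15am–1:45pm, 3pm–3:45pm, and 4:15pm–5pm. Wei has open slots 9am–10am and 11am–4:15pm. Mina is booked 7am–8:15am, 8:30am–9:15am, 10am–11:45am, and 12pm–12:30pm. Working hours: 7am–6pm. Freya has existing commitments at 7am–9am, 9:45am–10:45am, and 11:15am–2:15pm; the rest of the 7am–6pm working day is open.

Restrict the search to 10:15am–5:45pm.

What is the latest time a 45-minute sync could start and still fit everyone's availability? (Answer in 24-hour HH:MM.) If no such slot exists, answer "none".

Mina free within 07:00–18:00: 08:15–08:30, 09:15–10:00, 11:45–12:00, 12:30–18:00.
Freya free within 07:00–18:00: 09:00–09:45, 10:45–11:15, 14:15–18:00.
Ravi ∩ Wei: 09:00–10:00, 11:00–13:45, 15:00–15:45.
Ravi ∩ Wei ∩ Mina: 09:15–10:00, 11:45–12:00, 12:30–13:45, 15:00–15:45.
Ravi ∩ Wei ∩ Mina ∩ Freya: 09:15–09:45, 15:00–15:45.
Restricted to 10:15–17:45: 15:00–15:45.
Windows ≥ 45 min: 15:00–15:45.
Latest start in the last window 15:00–15:45 is 15:45 − 45 min = 15:00.

15:00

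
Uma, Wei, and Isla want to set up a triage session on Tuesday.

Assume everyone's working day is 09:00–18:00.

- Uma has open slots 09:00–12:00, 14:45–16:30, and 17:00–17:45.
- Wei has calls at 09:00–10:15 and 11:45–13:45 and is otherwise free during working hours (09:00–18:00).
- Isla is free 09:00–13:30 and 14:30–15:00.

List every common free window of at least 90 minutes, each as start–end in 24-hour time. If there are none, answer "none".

10:15–11:45

Wei free within 09:00–18:00: 10:15–11:45, 13:45–18:00.
Uma ∩ Wei: 10:15–11:45, 14:45–16:30, 17:00–17:45.
Uma ∩ Wei ∩ Isla: 10:15–11:45, 14:45–15:00.
Windows ≥ 90 min: 10:15–11:45.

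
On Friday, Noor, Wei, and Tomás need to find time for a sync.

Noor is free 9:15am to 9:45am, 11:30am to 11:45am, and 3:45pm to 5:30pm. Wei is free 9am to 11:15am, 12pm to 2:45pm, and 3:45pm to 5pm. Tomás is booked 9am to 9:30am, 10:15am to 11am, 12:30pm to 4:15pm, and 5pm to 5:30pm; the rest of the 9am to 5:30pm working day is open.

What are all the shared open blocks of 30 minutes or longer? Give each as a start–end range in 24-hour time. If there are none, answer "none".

16:15–17:00

Tomás free within 09:00–17:30: 09:30–10:15, 11:00–12:30, 16:15–17:00.
Noor ∩ Wei: 09:15–09:45, 15:45–17:00.
Noor ∩ Wei ∩ Tomás: 09:30–09:45, 16:15–17:00.
Windows ≥ 30 min: 16:15–17:00.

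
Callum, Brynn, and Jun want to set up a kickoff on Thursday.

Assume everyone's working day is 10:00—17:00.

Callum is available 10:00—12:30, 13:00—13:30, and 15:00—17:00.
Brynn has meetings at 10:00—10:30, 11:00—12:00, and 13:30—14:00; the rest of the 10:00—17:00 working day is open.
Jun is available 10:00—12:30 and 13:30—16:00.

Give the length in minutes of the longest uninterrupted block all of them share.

60 minutes

Brynn free within 10:00–17:00: 10:30–11:00, 12:00–13:30, 14:00–17:00.
Callum ∩ Brynn: 10:30–11:00, 12:00–12:30, 13:00–13:30, 15:00–17:00.
Callum ∩ Brynn ∩ Jun: 10:30–11:00, 12:00–12:30, 15:00–16:00.
Common window lengths: 30, 30, 60 min; longest is 60.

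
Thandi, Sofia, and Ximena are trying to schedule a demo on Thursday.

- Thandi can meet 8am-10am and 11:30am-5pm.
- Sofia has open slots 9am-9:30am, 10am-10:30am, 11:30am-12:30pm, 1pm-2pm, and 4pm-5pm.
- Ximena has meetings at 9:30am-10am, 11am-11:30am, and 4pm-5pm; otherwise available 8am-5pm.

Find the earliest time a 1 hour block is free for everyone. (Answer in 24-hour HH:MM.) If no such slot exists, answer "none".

11:30

Ximena free within 08:00–17:00: 08:00–09:30, 10:00–11:00, 11:30–16:00.
Thandi ∩ Sofia: 09:00–09:30, 11:30–12:30, 13:00–14:00, 16:00–17:00.
Thandi ∩ Sofia ∩ Ximena: 09:00–09:30, 11:30–12:30, 13:00–14:00.
Windows ≥ 60 min: 11:30–12:30, 13:00–14:00.
Earliest such window starts at 11:30.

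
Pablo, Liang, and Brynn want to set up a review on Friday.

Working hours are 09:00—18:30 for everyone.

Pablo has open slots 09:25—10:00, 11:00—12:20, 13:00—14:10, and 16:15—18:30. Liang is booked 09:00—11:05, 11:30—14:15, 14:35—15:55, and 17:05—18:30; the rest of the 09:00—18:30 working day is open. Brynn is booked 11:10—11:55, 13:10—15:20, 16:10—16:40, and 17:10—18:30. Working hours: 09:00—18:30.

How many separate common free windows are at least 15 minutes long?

1

Liang free within 09:00–18:30: 11:05–11:30, 14:15–14:35, 15:55–17:05.
Brynn free within 09:00–18:30: 09:00–11:10, 11:55–13:10, 15:20–16:10, 16:40–17:10.
Pablo ∩ Liang: 11:05–11:30, 16:15–17:05.
Pablo ∩ Liang ∩ Brynn: 11:05–11:10, 16:40–17:05.
Windows ≥ 15 min: 16:40–17:05.
That's 1 window.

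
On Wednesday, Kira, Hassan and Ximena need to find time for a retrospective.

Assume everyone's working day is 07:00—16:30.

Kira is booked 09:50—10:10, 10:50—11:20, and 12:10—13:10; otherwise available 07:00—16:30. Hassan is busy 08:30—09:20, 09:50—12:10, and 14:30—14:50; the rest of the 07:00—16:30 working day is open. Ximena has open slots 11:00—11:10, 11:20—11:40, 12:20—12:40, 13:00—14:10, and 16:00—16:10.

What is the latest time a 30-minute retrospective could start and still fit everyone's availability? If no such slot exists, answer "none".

Kira free within 07:00–16:30: 07:00–09:50, 10:10–10:50, 11:20–12:10, 13:10–16:30.
Hassan free within 07:00–16:30: 07:00–08:30, 09:20–09:50, 12:10–14:30, 14:50–16:30.
Kira ∩ Hassan: 07:00–08:30, 09:20–09:50, 13:10–14:30, 14:50–16:30.
Kira ∩ Hassan ∩ Ximena: 13:10–14:10, 16:00–16:10.
Windows ≥ 30 min: 13:10–14:10.
Latest start in the last window 13:10–14:10 is 14:10 − 30 min = 13:40.

13:40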